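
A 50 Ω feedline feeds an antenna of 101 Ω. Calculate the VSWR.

Γ = (101 − 50)/(101 + 50) = 0.338
VSWR = (1 + 0.338)/(1 − 0.338)

VSWR ≈ 2.02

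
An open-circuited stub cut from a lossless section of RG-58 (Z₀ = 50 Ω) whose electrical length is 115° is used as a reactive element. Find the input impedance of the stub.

Z_in ≈ +j23.3 Ω

tan(βl) = -2.14
For an open-circuited stub, Z_in = −jZ_0·cot(βl) = −jZ_0/tan(βl)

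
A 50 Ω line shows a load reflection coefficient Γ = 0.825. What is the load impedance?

Z_L = Z_0·(1 + Γ)/(1 − Γ) = 50·(1.82)/(0.175)

Z_L ≈ 521 Ω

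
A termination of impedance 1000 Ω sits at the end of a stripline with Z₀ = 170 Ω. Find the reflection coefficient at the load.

Γ = 0.709

Γ = (Z_L − Z_0)/(Z_L + Z_0) = (1000 − 170)/(1000 + 170) = 830/1170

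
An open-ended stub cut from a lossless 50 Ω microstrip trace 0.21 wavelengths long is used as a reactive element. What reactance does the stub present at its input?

βl = 2π × 0.21 = 75.6°
tan(βl) = 3.89
For an open-ended stub, Z_in = −jZ_0·cot(βl) = −jZ_0/tan(βl)

X_in ≈ -12.8 Ω (capacitive)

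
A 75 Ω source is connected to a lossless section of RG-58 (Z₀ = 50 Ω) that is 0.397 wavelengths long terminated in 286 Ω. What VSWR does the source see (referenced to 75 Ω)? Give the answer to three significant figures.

VSWR ≈ 5.58

βl = 2π × 0.397 = 143°
tan(βl) = -0.756
Z_in = Z_0·(Z_L + jZ_0·tanβl)/(Z_0 + jZ_L·tanβl) = 22.8 + j60.9 Ω
Γ_s = (Z_in − Z_s)/(Z_in + Z_s) = (-52.2 + j60.9)/(97.8 + j60.9), |Γ_s| = 0.696
VSWR = (1 + |Γ_s|)/(1 − |Γ_s|)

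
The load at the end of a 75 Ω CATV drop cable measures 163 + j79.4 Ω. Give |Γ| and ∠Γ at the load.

Γ = (Z_L − Z_0)/(Z_L + Z_0) = (88 + j79.4)/(238 + j79.4)
|Γ| = 119/251 = 0.472

Γ ≈ 0.472 ∠ 23.6°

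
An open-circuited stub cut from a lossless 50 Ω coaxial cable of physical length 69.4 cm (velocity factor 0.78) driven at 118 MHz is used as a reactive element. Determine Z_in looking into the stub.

Z_in ≈ +j36.3 Ω

λ = v/f = 0.78·c / 118 MHz = 1.98 m
βl = 2π·l/λ = 2π × 0.35 = 126°
tan(βl) = -1.38
For an open-circuited stub, Z_in = −jZ_0·cot(βl) = −jZ_0/tan(βl)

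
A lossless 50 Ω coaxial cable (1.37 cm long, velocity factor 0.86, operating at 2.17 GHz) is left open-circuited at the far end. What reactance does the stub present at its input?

X_in ≈ -56.5 Ω (capacitive)

λ = v/f = 0.86·c / 2.17 GHz = 0.119 m
βl = 2π·l/λ = 2π × 0.115 = 41.5°
tan(βl) = 0.884
For an open-circuited stub, Z_in = −jZ_0·cot(βl) = −jZ_0/tan(βl)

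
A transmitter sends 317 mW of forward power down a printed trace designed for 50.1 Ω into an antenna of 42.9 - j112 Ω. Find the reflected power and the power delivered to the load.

P_reflected ≈ 188 mW; P_delivered ≈ 129 mW

|Γ| = |(-7.2 − j112)/(93 − j112)| = 0.771
|Γ|² = 0.594
P_refl = |Γ|²·P_inc = 188 mW, P_del = (1 − |Γ|²)·P_inc = 129 mW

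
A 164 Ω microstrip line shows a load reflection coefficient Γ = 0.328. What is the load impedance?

Z_L ≈ 324 Ω

Z_L = Z_0·(1 + Γ)/(1 − Γ) = 164·(1.33)/(0.672)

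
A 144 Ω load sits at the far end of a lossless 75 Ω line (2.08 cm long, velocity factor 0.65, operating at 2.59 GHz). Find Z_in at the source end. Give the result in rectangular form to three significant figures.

λ = v/f = 0.65·c / 2.59 GHz = 0.0753 m
βl = 2π·l/λ = 2π × 0.276 = 99.5°
tan(βl) = tan(99.5°) = -6
Z_in = Z_0·(Z_L + jZ_0·tanβl)/(Z_0 + jZ_L·tanβl)
     = 75·(144 − j450)/(75 − j865)

Z_in ≈ 39.8 + j9.03 Ω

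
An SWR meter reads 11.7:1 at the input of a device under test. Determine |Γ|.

|Γ| ≈ 0.843

|Γ| = (S − 1)/(S + 1) = (11.7 − 1)/(11.7 + 1) = 10.7/12.7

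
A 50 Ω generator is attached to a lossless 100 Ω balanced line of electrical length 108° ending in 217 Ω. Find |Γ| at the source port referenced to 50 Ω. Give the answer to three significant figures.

tan(βl) = -3.08
Z_in = Z_0·(Z_L + jZ_0·tanβl)/(Z_0 + jZ_L·tanβl) = 49.8 + j25 Ω
Γ_s = (Z_in − Z_s)/(Z_in + Z_s) = (-0.169 + j25)/(99.8 + j25), |Γ_s| = 0.243

|Γ| ≈ 0.243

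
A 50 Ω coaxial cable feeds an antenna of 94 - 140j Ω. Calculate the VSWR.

VSWR ≈ 6.43

Γ = (Z_L − Z_0)/(Z_L + Z_0) = (44 − j140)/(144 − j140)
|Γ| = 147/201 = 0.731
VSWR = (1 + |Γ|)/(1 − |Γ|) = 1.73/0.269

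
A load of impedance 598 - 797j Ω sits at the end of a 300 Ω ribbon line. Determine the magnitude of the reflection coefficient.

Γ = (Z_L − Z_0)/(Z_L + Z_0) = (298 − j797)/(898 − j797)
|Γ| = 851/1200

|Γ| ≈ 0.709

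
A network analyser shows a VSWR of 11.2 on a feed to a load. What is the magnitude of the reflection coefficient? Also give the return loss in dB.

|Γ| = (S − 1)/(S + 1) = (11.2 − 1)/(11.2 + 1) = 10.2/12.2
RL = −20·log₁₀|Γ| = −20·log₁₀(0.836)

|Γ| ≈ 0.836; return loss ≈ 1.56 dB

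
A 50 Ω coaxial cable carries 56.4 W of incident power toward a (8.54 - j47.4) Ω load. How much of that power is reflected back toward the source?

|Γ| = |(-41.46 − j47.4)/(58.54 − j47.4)| = 0.836
|Γ|² = 0.699
P_refl = |Γ|²·P_inc = 39.4 W, P_del = (1 − |Γ|²)·P_inc = 17 W

P_reflected ≈ 39.4 W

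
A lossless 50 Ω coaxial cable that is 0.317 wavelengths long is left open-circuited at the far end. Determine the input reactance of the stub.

βl = 2π × 0.317 = 114°
tan(βl) = -2.23
For an open-circuited stub, Z_in = −jZ_0·cot(βl) = −jZ_0/tan(βl)

X_in ≈ 22.4 Ω (inductive)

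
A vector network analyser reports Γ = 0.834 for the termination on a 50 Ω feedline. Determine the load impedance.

Z_L = Z_0·(1 + Γ)/(1 − Γ) = 50·(1.83)/(0.166)

Z_L ≈ 552 Ω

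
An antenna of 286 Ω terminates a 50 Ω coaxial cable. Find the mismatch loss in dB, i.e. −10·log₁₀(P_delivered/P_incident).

mismatch loss ≈ 2.95 dB

Γ = (286 − 50)/(286 + 50) = 0.702
|Γ|² = 0.493, so P_del/P_inc = 1 − |Γ|² = 0.507
ML = −10·log₁₀(1 − |Γ|²)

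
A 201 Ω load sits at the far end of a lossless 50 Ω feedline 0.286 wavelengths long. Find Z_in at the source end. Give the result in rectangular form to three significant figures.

Z_in ≈ 13.1 + j10.8 Ω

βl = 2π × 0.286 = 103°
tan(βl) = tan(103°) = -4.35
Z_in = Z_0·(Z_L + jZ_0·tanβl)/(Z_0 + jZ_L·tanβl)
     = 50·(201 − j217)/(50 − j873)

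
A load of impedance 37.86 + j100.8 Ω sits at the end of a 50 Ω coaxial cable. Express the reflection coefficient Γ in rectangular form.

Γ ≈ 0.509 + j0.564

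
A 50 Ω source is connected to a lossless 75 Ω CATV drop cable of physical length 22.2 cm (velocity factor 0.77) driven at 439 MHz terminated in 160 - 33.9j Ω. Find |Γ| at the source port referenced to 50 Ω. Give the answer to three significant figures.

λ = v/f = 0.77·c / 439 MHz = 0.526 m
βl = 2π·l/λ = 2π × 0.422 = 152°
tan(βl) = -0.534
Z_in = Z_0·(Z_L + jZ_0·tanβl)/(Z_0 + jZ_L·tanβl) = 110 + j67.4 Ω
Γ_s = (Z_in − Z_s)/(Z_in + Z_s) = (59.7 + j67.4)/(160 + j67.4), |Γ_s| = 0.519

|Γ| ≈ 0.519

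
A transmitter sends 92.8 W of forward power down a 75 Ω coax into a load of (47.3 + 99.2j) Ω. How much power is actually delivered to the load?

P_delivered ≈ 53.1 W

|Γ| = |(-27.7 + j99.2)/(122.3 + j99.2)| = 0.654
|Γ|² = 0.428
P_refl = |Γ|²·P_inc = 39.7 W, P_del = (1 − |Γ|²)·P_inc = 53.1 W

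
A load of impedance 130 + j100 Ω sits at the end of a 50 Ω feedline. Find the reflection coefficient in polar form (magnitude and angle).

Γ ≈ 0.622 ∠ 22.3°

Γ = (Z_L − Z_0)/(Z_L + Z_0) = (80 + j100)/(180 + j100)
|Γ| = 128/206 = 0.622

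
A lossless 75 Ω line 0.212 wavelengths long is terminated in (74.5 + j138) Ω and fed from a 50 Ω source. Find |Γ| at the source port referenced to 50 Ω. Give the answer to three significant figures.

βl = 2π × 0.212 = 76.3°
tan(βl) = 4.11
Z_in = Z_0·(Z_L + jZ_0·tanβl)/(Z_0 + jZ_L·tanβl) = 22.3 − j54.1 Ω
Γ_s = (Z_in − Z_s)/(Z_in + Z_s) = (-27.7 − j54.1)/(72.3 − j54.1), |Γ_s| = 0.673

|Γ| ≈ 0.673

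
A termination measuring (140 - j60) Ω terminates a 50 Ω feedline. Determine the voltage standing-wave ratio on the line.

Γ = (Z_L − Z_0)/(Z_L + Z_0) = (90 − j60)/(190 − j60)
|Γ| = 108/199 = 0.543
VSWR = (1 + |Γ|)/(1 − |Γ|) = 1.54/0.457

VSWR ≈ 3.38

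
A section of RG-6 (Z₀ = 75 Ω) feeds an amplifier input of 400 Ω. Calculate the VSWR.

VSWR ≈ 5.33

For a purely resistive load, VSWR = R_L/Z_0 or Z_0/R_L (whichever > 1) = 400/75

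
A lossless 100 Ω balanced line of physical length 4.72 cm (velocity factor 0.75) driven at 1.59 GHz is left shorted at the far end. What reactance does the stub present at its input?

X_in ≈ -173 Ω (capacitive)

λ = v/f = 0.75·c / 1.59 GHz = 0.142 m
βl = 2π·l/λ = 2π × 0.334 = 120°
tan(βl) = -1.73
For a shorted stub, Z_in = jZ_0·tan(βl)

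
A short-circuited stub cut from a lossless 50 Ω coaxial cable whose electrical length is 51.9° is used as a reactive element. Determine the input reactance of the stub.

tan(βl) = 1.28
For a short-circuited stub, Z_in = jZ_0·tan(βl)

X_in ≈ 63.8 Ω (inductive)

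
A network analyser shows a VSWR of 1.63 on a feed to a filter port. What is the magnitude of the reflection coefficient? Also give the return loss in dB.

|Γ| ≈ 0.24; return loss ≈ 12.4 dB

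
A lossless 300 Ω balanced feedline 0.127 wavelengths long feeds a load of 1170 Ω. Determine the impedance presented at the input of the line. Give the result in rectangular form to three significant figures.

Z_in ≈ 141 − j257 Ω

βl = 2π × 0.127 = 45.7°
tan(βl) = tan(45.7°) = 1.03
Z_in = Z_0·(Z_L + jZ_0·tanβl)/(Z_0 + jZ_L·tanβl)
     = 300·(1170 + j308)/(300 + j1200)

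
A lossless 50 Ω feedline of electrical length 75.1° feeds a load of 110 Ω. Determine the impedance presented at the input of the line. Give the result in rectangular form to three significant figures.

Z_in ≈ 24 − j10.4 Ω

tan(βl) = tan(75.1°) = 3.76
Z_in = Z_0·(Z_L + jZ_0·tanβl)/(Z_0 + jZ_L·tanβl)
     = 50·(110 + j188)/(50 + j413)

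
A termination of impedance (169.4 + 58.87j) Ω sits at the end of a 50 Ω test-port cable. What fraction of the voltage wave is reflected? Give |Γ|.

|Γ| ≈ 0.586

Γ = (Z_L − Z_0)/(Z_L + Z_0) = (119.4 + j58.87)/(219.4 + j58.87)
|Γ| = 133/227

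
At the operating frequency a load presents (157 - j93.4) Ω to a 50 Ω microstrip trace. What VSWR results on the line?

Γ = (Z_L − Z_0)/(Z_L + Z_0) = (107 − j93.4)/(207 − j93.4)
|Γ| = 142/227 = 0.625
VSWR = (1 + |Γ|)/(1 − |Γ|) = 1.63/0.375

VSWR ≈ 4.34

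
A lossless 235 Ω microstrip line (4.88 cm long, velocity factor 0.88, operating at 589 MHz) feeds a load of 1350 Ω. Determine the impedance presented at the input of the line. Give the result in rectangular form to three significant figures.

λ = v/f = 0.88·c / 589 MHz = 0.448 m
βl = 2π·l/λ = 2π × 0.109 = 39.2°
tan(βl) = tan(39.2°) = 0.815
Z_in = Z_0·(Z_L + jZ_0·tanβl)/(Z_0 + jZ_L·tanβl)
     = 235·(1350 + j192)/(235 + j1100)

Z_in ≈ 98 − j267 Ω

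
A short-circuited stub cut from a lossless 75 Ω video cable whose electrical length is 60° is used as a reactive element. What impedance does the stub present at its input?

tan(βl) = 1.73
For a short-circuited stub, Z_in = jZ_0·tan(βl)

Z_in ≈ +j130 Ω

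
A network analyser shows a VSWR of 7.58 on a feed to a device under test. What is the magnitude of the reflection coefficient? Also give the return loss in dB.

|Γ| ≈ 0.767; return loss ≈ 2.31 dB

|Γ| = (S − 1)/(S + 1) = (7.58 − 1)/(7.58 + 1) = 6.58/8.58
RL = −20·log₁₀|Γ| = −20·log₁₀(0.767)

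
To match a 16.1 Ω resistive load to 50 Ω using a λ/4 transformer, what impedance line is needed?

Z_qwt ≈ 28.4 Ω

Z_qwt = √(Z_0·R_L) = √(50 × 16.1) = √805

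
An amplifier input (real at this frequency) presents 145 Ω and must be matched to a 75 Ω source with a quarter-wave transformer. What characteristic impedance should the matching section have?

Z_qwt ≈ 104 Ω

Z_qwt = √(Z_0·R_L) = √(75 × 145) = √10880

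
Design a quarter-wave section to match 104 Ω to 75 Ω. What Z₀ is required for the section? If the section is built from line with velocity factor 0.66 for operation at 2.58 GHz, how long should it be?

Z_qwt = √(Z_0·R_L) = √(75 × 104) = √7800
λ = 0.66·c/f = 0.0767 m, so l = λ/4 = 0.0192 m

Z_qwt ≈ 88.3 Ω; length ≈ 1.92 cm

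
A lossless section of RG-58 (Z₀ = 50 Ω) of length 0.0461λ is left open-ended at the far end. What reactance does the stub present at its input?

βl = 2π × 0.0461 = 16.6°
tan(βl) = 0.298
For an open-ended stub, Z_in = −jZ_0·cot(βl) = −jZ_0/tan(βl)

X_in ≈ -168 Ω (capacitive)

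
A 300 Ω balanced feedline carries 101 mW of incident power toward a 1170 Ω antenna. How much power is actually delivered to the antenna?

P_delivered ≈ 65.6 mW

Γ = (1170 − 300)/(1170 + 300) = 0.592
|Γ|² = 0.35
P_refl = |Γ|²·P_inc = 35.4 mW, P_del = (1 − |Γ|²)·P_inc = 65.6 mW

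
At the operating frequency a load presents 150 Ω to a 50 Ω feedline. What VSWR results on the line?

For a purely resistive load, VSWR = R_L/Z_0 or Z_0/R_L (whichever > 1) = 150/50

VSWR ≈ 3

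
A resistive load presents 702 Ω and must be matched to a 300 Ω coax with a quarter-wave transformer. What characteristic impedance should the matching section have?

Z_qwt ≈ 459 Ω

Z_qwt = √(Z_0·R_L) = √(300 × 702) = √210600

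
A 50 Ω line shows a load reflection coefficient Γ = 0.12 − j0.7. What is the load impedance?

Z_L = Z_0·(1 + Γ)/(1 − Γ) = 50·(1.12 − j0.7)/(0.88 + j0.7)

Z_L ≈ 19.6 − j55.4 Ω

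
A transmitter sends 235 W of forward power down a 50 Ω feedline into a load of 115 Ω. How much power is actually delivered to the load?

P_delivered ≈ 199 W

Γ = (115 − 50)/(115 + 50) = 0.394
|Γ|² = 0.155
P_refl = |Γ|²·P_inc = 36.5 W, P_del = (1 − |Γ|²)·P_inc = 199 W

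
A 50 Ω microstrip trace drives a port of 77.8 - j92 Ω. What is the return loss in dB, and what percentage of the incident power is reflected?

RL ≈ 4.29 dB; 37.3% of incident power reflected

Γ = (27.8 − j92)/(127.8 − j92), |Γ| = 0.61
RL = −20·log₁₀(0.61) = 4.29 dB
P_refl/P_inc = |Γ|² = 0.373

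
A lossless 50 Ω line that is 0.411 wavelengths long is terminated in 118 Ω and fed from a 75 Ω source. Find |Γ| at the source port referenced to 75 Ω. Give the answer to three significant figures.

βl = 2π × 0.411 = 148°
tan(βl) = -0.626
Z_in = Z_0·(Z_L + jZ_0·tanβl)/(Z_0 + jZ_L·tanβl) = 51.6 + j44.9 Ω
Γ_s = (Z_in − Z_s)/(Z_in + Z_s) = (-23.4 + j44.9)/(127 + j44.9), |Γ_s| = 0.377

|Γ| ≈ 0.377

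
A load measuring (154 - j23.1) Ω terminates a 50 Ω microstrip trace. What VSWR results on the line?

VSWR ≈ 3.16

Γ = (Z_L − Z_0)/(Z_L + Z_0) = (104 − j23.1)/(204 − j23.1)
|Γ| = 107/205 = 0.519
VSWR = (1 + |Γ|)/(1 − |Γ|) = 1.52/0.481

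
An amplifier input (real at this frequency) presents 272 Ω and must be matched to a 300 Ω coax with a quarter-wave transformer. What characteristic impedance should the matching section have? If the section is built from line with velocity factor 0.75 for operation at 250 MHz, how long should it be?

Z_qwt ≈ 286 Ω; length ≈ 22.5 cm

Z_qwt = √(Z_0·R_L) = √(300 × 272) = √81600
λ = 0.75·c/f = 0.9 m, so l = λ/4 = 0.225 m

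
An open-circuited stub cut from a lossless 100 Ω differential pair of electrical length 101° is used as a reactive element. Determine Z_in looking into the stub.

Z_in ≈ +j19.4 Ω

tan(βl) = -5.14
For an open-circuited stub, Z_in = −jZ_0·cot(βl) = −jZ_0/tan(βl)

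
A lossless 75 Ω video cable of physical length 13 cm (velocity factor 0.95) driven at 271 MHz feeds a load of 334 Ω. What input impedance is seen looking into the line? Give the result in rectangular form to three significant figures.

Z_in ≈ 32.6 − j68.9 Ω

λ = v/f = 0.95·c / 271 MHz = 1.05 m
βl = 2π·l/λ = 2π × 0.124 = 44.5°
tan(βl) = tan(44.5°) = 0.983
Z_in = Z_0·(Z_L + jZ_0·tanβl)/(Z_0 + jZ_L·tanβl)
     = 75·(334 + j73.7)/(75 + j328)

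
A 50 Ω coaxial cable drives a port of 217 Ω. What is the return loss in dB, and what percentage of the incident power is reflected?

Γ = (217 − 50)/(217 + 50) = 0.625
RL = −20·log₁₀(0.625) = 4.08 dB
P_refl/P_inc = |Γ|² = 0.391

RL ≈ 4.08 dB; 39.1% of incident power reflected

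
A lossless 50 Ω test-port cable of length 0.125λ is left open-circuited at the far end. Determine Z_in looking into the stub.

Z_in ≈ −j50 Ω

βl = 2π × 0.125 = 45°
tan(βl) = 1
For an open-circuited stub, Z_in = −jZ_0·cot(βl) = −jZ_0/tan(βl)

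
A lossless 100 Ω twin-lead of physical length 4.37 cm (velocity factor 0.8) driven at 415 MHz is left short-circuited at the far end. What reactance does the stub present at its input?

λ = v/f = 0.8·c / 415 MHz = 0.578 m
βl = 2π·l/λ = 2π × 0.0756 = 27.2°
tan(βl) = 0.514
For a short-circuited stub, Z_in = jZ_0·tan(βl)

X_in ≈ 51.4 Ω (inductive)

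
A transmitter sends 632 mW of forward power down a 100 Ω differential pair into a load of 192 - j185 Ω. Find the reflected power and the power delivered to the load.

P_reflected ≈ 226 mW; P_delivered ≈ 406 mW

|Γ| = |(92 − j185)/(292 − j185)| = 0.598
|Γ|² = 0.357
P_refl = |Γ|²·P_inc = 226 mW, P_del = (1 − |Γ|²)·P_inc = 406 mW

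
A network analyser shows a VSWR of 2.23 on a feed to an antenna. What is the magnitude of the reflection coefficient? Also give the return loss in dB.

|Γ| = (S − 1)/(S + 1) = (2.23 − 1)/(2.23 + 1) = 1.23/3.23
RL = −20·log₁₀|Γ| = −20·log₁₀(0.381)

|Γ| ≈ 0.381; return loss ≈ 8.39 dB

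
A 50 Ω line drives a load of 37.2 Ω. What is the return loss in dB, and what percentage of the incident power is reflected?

RL ≈ 16.7 dB; 2.15% of incident power reflected

Γ = (37.2 − 50)/(37.2 + 50) = -0.147
RL = −20·log₁₀(0.147) = 16.7 dB
P_refl/P_inc = |Γ|² = 0.0215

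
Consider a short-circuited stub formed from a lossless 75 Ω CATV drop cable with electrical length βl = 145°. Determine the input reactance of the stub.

tan(βl) = -0.7
For a short-circuited stub, Z_in = jZ_0·tan(βl)

X_in ≈ -52.5 Ω (capacitive)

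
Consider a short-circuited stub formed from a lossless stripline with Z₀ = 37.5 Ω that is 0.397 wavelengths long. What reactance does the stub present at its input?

X_in ≈ -28.3 Ω (capacitive)

βl = 2π × 0.397 = 143°
tan(βl) = -0.756
For a short-circuited stub, Z_in = jZ_0·tan(βl)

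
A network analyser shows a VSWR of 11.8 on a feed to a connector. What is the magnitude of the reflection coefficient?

|Γ| = (S − 1)/(S + 1) = (11.8 − 1)/(11.8 + 1) = 10.8/12.8

|Γ| ≈ 0.844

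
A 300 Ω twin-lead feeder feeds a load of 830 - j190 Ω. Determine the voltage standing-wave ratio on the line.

VSWR ≈ 2.93

Γ = (Z_L − Z_0)/(Z_L + Z_0) = (530 − j190)/(1130 − j190)
|Γ| = 563/1150 = 0.491
VSWR = (1 + |Γ|)/(1 − |Γ|) = 1.49/0.509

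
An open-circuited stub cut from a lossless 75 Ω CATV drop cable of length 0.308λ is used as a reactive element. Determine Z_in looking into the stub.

Z_in ≈ +j28.6 Ω

βl = 2π × 0.308 = 111°
tan(βl) = -2.62
For an open-circuited stub, Z_in = −jZ_0·cot(βl) = −jZ_0/tan(βl)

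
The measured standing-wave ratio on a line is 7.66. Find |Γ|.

|Γ| = (S − 1)/(S + 1) = (7.66 − 1)/(7.66 + 1) = 6.66/8.66

|Γ| ≈ 0.769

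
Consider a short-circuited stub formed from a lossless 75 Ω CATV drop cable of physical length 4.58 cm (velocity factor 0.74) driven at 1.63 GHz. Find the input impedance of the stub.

λ = v/f = 0.74·c / 1.63 GHz = 0.136 m
βl = 2π·l/λ = 2π × 0.336 = 121°
tan(βl) = -1.66
For a short-circuited stub, Z_in = jZ_0·tan(βl)

Z_in ≈ −j125 Ω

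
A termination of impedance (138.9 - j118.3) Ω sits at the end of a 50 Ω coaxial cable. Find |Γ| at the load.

Γ = (Z_L − Z_0)/(Z_L + Z_0) = (88.9 − j118.3)/(188.9 − j118.3)
|Γ| = 148/223

|Γ| ≈ 0.664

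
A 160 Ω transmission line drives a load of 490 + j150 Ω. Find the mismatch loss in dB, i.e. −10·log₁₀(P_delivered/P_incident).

Γ = (330 + j150)/(650 + j150), |Γ| = 0.543
|Γ|² = 0.295, so P_del/P_inc = 1 − |Γ|² = 0.705
ML = −10·log₁₀(1 − |Γ|²)

mismatch loss ≈ 1.52 dB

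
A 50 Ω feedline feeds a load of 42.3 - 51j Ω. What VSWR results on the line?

VSWR ≈ 2.91

Γ = (Z_L − Z_0)/(Z_L + Z_0) = (-7.7 − j51)/(92.3 − j51)
|Γ| = 51.6/105 = 0.489
VSWR = (1 + |Γ|)/(1 − |Γ|) = 1.49/0.511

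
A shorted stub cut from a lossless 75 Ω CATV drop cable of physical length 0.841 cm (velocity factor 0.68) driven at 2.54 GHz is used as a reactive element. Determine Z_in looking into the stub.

Z_in ≈ +j58 Ω

λ = v/f = 0.68·c / 2.54 GHz = 0.0803 m
βl = 2π·l/λ = 2π × 0.105 = 37.7°
tan(βl) = 0.773
For a shorted stub, Z_in = jZ_0·tan(βl)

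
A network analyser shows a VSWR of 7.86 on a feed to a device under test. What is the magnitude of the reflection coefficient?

|Γ| = (S − 1)/(S + 1) = (7.86 − 1)/(7.86 + 1) = 6.86/8.86

|Γ| ≈ 0.774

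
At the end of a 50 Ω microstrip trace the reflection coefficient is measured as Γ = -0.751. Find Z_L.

Z_L = Z_0·(1 + Γ)/(1 − Γ) = 50·(0.249)/(1.75)

Z_L ≈ 7.11 Ω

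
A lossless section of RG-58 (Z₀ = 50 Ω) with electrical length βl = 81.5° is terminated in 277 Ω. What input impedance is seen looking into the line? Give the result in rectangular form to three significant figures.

tan(βl) = tan(81.5°) = 6.69
Z_in = Z_0·(Z_L + jZ_0·tanβl)/(Z_0 + jZ_L·tanβl)
     = 50·(277 + j335)/(50 + j1850)

Z_in ≈ 9.22 − j7.22 Ω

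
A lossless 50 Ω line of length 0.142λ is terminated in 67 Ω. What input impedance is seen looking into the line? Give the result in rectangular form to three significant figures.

Z_in ≈ 45.2 − j13.1 Ω

βl = 2π × 0.142 = 51.1°
tan(βl) = tan(51.1°) = 1.24
Z_in = Z_0·(Z_L + jZ_0·tanβl)/(Z_0 + jZ_L·tanβl)
     = 50·(67 + j62)/(50 + j83.1)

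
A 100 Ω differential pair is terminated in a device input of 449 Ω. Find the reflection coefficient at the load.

Γ = (Z_L − Z_0)/(Z_L + Z_0) = (449 − 100)/(449 + 100) = 349/549

Γ = 0.636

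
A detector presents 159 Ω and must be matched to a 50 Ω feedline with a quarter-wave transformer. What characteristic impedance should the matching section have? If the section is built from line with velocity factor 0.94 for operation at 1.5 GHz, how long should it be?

Z_qwt = √(Z_0·R_L) = √(50 × 159) = √7950
λ = 0.94·c/f = 0.188 m, so l = λ/4 = 0.047 m

Z_qwt ≈ 89.2 Ω; length ≈ 4.7 cm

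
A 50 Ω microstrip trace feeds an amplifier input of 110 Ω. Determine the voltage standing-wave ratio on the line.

VSWR ≈ 2.2

Γ = (110 − 50)/(110 + 50) = 0.375
VSWR = (1 + 0.375)/(1 − 0.375)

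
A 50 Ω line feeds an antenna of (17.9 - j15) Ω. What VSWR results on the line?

Γ = (Z_L − Z_0)/(Z_L + Z_0) = (-32.1 − j15)/(67.9 − j15)
|Γ| = 35.4/69.5 = 0.51
VSWR = (1 + |Γ|)/(1 − |Γ|) = 1.51/0.49

VSWR ≈ 3.08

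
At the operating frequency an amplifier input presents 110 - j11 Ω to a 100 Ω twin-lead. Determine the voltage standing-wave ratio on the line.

VSWR ≈ 1.15

Γ = (Z_L − Z_0)/(Z_L + Z_0) = (10 − j11)/(210 − j11)
|Γ| = 14.9/210 = 0.0707
VSWR = (1 + |Γ|)/(1 − |Γ|) = 1.07/0.929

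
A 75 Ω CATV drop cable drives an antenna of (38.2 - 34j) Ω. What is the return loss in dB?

RL ≈ 7.45 dB

Γ = (-36.8 − j34)/(113.2 − j34), |Γ| = 0.424
RL = −20·log₁₀|Γ| = −20·log₁₀(0.424)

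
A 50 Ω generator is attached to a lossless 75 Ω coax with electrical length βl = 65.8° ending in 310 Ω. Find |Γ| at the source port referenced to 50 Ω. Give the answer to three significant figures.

|Γ| ≈ 0.542

tan(βl) = 2.23
Z_in = Z_0·(Z_L + jZ_0·tanβl)/(Z_0 + jZ_L·tanβl) = 21.6 − j31.4 Ω
Γ_s = (Z_in − Z_s)/(Z_in + Z_s) = (-28.4 − j31.4)/(71.6 − j31.4), |Γ_s| = 0.542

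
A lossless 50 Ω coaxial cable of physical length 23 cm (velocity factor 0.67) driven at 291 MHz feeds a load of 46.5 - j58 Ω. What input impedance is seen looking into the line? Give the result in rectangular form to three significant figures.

Z_in ≈ 51.2 + j61 Ω

λ = v/f = 0.67·c / 291 MHz = 0.691 m
βl = 2π·l/λ = 2π × 0.333 = 120°
tan(βl) = tan(120°) = -1.74
Z_in = Z_0·(Z_L + jZ_0·tanβl)/(Z_0 + jZ_L·tanβl)
     = 50·(46.5 − j145)/(-51 − j80.9)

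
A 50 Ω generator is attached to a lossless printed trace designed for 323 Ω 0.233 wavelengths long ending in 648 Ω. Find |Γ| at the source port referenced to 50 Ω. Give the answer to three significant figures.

|Γ| ≈ 0.539

βl = 2π × 0.233 = 83.9°
tan(βl) = 9.33
Z_in = Z_0·(Z_L + jZ_0·tanβl)/(Z_0 + jZ_L·tanβl) = 162 − j26 Ω
Γ_s = (Z_in − Z_s)/(Z_in + Z_s) = (112 − j26)/(212 − j26), |Γ_s| = 0.539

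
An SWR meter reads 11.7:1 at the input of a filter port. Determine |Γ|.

|Γ| = (S − 1)/(S + 1) = (11.7 − 1)/(11.7 + 1) = 10.7/12.7

|Γ| ≈ 0.843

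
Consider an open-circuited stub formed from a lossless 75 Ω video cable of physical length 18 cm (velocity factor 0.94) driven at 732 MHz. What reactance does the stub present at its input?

X_in ≈ 359 Ω (inductive)

λ = v/f = 0.94·c / 732 MHz = 0.385 m
βl = 2π·l/λ = 2π × 0.467 = 168°
tan(βl) = -0.209
For an open-circuited stub, Z_in = −jZ_0·cot(βl) = −jZ_0/tan(βl)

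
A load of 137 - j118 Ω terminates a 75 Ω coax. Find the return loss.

Γ = (62 − j118)/(212 − j118), |Γ| = 0.549
RL = −20·log₁₀|Γ| = −20·log₁₀(0.549)

RL ≈ 5.2 dB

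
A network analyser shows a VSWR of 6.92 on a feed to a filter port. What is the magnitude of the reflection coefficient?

|Γ| ≈ 0.747

|Γ| = (S − 1)/(S + 1) = (6.92 − 1)/(6.92 + 1) = 5.92/7.92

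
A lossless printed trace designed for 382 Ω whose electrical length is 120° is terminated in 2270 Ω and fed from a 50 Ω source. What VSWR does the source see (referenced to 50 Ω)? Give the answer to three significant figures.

tan(βl) = -1.73
Z_in = Z_0·(Z_L + jZ_0·tanβl)/(Z_0 + jZ_L·tanβl) = 84.9 + j212 Ω
Γ_s = (Z_in − Z_s)/(Z_in + Z_s) = (34.9 + j212)/(135 + j212), |Γ_s| = 0.855
VSWR = (1 + |Γ_s|)/(1 − |Γ_s|)

VSWR ≈ 12.8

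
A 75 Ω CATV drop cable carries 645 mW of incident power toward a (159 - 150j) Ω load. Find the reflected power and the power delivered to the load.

|Γ| = |(84 − j150)/(234 − j150)| = 0.619
|Γ|² = 0.383
P_refl = |Γ|²·P_inc = 247 mW, P_del = (1 − |Γ|²)·P_inc = 398 mW

P_reflected ≈ 247 mW; P_delivered ≈ 398 mW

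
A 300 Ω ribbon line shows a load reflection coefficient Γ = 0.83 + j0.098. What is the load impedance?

Z_L ≈ 2350 + j1530 Ω

Z_L = Z_0·(1 + Γ)/(1 − Γ) = 300·(1.83 + j0.098)/(0.17 − j0.098)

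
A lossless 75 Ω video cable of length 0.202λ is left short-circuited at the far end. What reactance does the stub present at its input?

βl = 2π × 0.202 = 72.7°
tan(βl) = 3.21
For a short-circuited stub, Z_in = jZ_0·tan(βl)

X_in ≈ 241 Ω (inductive)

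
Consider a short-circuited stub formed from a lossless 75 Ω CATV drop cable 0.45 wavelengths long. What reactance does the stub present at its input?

X_in ≈ -24.4 Ω (capacitive)

βl = 2π × 0.45 = 162°
tan(βl) = -0.325
For a short-circuited stub, Z_in = jZ_0·tan(βl)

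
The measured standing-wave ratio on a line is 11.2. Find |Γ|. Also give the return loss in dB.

|Γ| = (S − 1)/(S + 1) = (11.2 − 1)/(11.2 + 1) = 10.2/12.2
RL = −20·log₁₀|Γ| = −20·log₁₀(0.836)

|Γ| ≈ 0.836; return loss ≈ 1.56 dB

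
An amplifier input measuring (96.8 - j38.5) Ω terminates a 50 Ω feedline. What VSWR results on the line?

Γ = (Z_L − Z_0)/(Z_L + Z_0) = (46.8 − j38.5)/(146.8 − j38.5)
|Γ| = 60.6/152 = 0.399
VSWR = (1 + |Γ|)/(1 − |Γ|) = 1.4/0.601

VSWR ≈ 2.33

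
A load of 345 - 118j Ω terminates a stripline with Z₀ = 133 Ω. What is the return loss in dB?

Γ = (212 − j118)/(478 − j118), |Γ| = 0.493
RL = −20·log₁₀|Γ| = −20·log₁₀(0.493)

RL ≈ 6.15 dB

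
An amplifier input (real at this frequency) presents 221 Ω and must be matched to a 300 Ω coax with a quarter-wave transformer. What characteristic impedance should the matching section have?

Z_qwt = √(Z_0·R_L) = √(300 × 221) = √66300

Z_qwt ≈ 257 Ω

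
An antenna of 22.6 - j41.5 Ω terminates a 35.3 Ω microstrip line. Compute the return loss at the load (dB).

Γ = (-12.7 − j41.5)/(57.9 − j41.5), |Γ| = 0.609
RL = −20·log₁₀|Γ| = −20·log₁₀(0.609)

RL ≈ 4.3 dB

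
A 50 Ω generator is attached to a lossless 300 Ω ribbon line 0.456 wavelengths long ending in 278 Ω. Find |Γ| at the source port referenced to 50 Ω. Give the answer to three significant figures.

|Γ| ≈ 0.698

βl = 2π × 0.456 = 164°
tan(βl) = -0.284
Z_in = Z_0·(Z_L + jZ_0·tanβl)/(Z_0 + jZ_L·tanβl) = 281 − j11.2 Ω
Γ_s = (Z_in − Z_s)/(Z_in + Z_s) = (231 − j11.2)/(331 − j11.2), |Γ_s| = 0.698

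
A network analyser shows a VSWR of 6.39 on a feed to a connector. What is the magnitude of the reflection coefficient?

|Γ| ≈ 0.729

|Γ| = (S − 1)/(S + 1) = (6.39 − 1)/(6.39 + 1) = 5.39/7.39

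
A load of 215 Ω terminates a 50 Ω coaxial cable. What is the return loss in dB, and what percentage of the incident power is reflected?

Γ = (215 − 50)/(215 + 50) = 0.623
RL = −20·log₁₀(0.623) = 4.12 dB
P_refl/P_inc = |Γ|² = 0.388

RL ≈ 4.12 dB; 38.8% of incident power reflected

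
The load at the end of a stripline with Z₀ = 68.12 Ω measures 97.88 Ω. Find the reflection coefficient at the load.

Γ = 0.179

Γ = (Z_L − Z_0)/(Z_L + Z_0) = (97.88 − 68.12)/(97.88 + 68.12) = 29.76/166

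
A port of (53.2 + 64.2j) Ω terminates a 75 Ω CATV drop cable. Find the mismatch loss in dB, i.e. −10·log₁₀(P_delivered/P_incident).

Γ = (-21.8 + j64.2)/(128.2 + j64.2), |Γ| = 0.473
|Γ|² = 0.224, so P_del/P_inc = 1 − |Γ|² = 0.776
ML = −10·log₁₀(1 − |Γ|²)

mismatch loss ≈ 1.1 dB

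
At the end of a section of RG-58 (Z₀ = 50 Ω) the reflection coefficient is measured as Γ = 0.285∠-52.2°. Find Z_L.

Z_L = Z_0·(1 + Γ)/(1 − Γ) = 50·(1.17 − j0.225)/(0.825 + j0.225)

Z_L ≈ 62.8 − j30.8 Ω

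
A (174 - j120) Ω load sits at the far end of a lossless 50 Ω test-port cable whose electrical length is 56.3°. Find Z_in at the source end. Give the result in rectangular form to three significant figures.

tan(βl) = tan(56.3°) = 1.5
Z_in = Z_0·(Z_L + jZ_0·tanβl)/(Z_0 + jZ_L·tanβl)
     = 50·(174 − j45)/(230 + j261)

Z_in ≈ 11.7 − j23 Ω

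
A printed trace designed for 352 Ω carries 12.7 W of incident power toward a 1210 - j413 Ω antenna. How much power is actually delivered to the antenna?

|Γ| = |(858 − j413)/(1562 − j413)| = 0.589
|Γ|² = 0.347
P_refl = |Γ|²·P_inc = 4.41 W, P_del = (1 − |Γ|²)·P_inc = 8.29 W

P_delivered ≈ 8.29 W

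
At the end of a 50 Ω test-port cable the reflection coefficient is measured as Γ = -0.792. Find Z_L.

Z_L = Z_0·(1 + Γ)/(1 − Γ) = 50·(0.208)/(1.79)

Z_L ≈ 5.8 Ω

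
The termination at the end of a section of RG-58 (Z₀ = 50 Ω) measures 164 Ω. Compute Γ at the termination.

Γ = 0.533

Γ = (Z_L − Z_0)/(Z_L + Z_0) = (164 − 50)/(164 + 50) = 114/214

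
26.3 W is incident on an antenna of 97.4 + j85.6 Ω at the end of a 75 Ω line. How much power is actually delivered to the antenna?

|Γ| = |(22.4 + j85.6)/(172.4 + j85.6)| = 0.46
|Γ|² = 0.211
P_refl = |Γ|²·P_inc = 5.56 W, P_del = (1 − |Γ|²)·P_inc = 20.7 W

P_delivered ≈ 20.7 W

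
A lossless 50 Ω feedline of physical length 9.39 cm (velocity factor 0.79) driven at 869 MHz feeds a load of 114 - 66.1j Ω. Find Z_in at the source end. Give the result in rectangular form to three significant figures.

λ = v/f = 0.79·c / 869 MHz = 0.273 m
βl = 2π·l/λ = 2π × 0.344 = 124°
tan(βl) = tan(124°) = -1.49
Z_in = Z_0·(Z_L + jZ_0·tanβl)/(Z_0 + jZ_L·tanβl)
     = 50·(114 − j140)/(-48.2 − j169)

Z_in ≈ 29.5 + j42 Ω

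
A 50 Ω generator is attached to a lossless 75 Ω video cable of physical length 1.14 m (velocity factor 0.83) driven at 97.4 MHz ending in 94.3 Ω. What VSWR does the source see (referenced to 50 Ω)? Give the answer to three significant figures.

VSWR ≈ 1.83

λ = v/f = 0.83·c / 97.4 MHz = 2.56 m
βl = 2π·l/λ = 2π × 0.446 = 161°
tan(βl) = -0.353
Z_in = Z_0·(Z_L + jZ_0·tanβl)/(Z_0 + jZ_L·tanβl) = 88.6 + j12.9 Ω
Γ_s = (Z_in − Z_s)/(Z_in + Z_s) = (38.6 + j12.9)/(139 + j12.9), |Γ_s| = 0.292
VSWR = (1 + |Γ_s|)/(1 − |Γ_s|)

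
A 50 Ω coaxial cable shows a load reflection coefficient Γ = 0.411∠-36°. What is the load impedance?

Z_L = Z_0·(1 + Γ)/(1 − Γ) = 50·(1.33 − j0.242)/(0.667 + j0.242)

Z_L ≈ 82.5 − j47.9 Ω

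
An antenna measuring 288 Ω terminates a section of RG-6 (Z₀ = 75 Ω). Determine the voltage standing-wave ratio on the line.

VSWR ≈ 3.84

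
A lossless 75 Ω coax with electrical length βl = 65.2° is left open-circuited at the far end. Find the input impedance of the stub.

tan(βl) = 2.16
For an open-circuited stub, Z_in = −jZ_0·cot(βl) = −jZ_0/tan(βl)

Z_in ≈ −j34.7 Ω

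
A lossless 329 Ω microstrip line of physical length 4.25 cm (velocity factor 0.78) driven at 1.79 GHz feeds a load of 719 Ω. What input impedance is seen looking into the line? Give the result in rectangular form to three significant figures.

Z_in ≈ 180 + j126 Ω

λ = v/f = 0.78·c / 1.79 GHz = 0.131 m
βl = 2π·l/λ = 2π × 0.325 = 117°
tan(βl) = tan(117°) = -1.96
Z_in = Z_0·(Z_L + jZ_0·tanβl)/(Z_0 + jZ_L·tanβl)
     = 329·(719 − j645)/(329 − j1410)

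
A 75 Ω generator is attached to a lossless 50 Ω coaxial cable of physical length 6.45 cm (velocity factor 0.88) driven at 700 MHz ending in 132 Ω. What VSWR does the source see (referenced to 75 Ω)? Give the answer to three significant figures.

λ = v/f = 0.88·c / 700 MHz = 0.377 m
βl = 2π·l/λ = 2π × 0.171 = 61.6°
tan(βl) = 1.85
Z_in = Z_0·(Z_L + jZ_0·tanβl)/(Z_0 + jZ_L·tanβl) = 23.5 − j22.3 Ω
Γ_s = (Z_in − Z_s)/(Z_in + Z_s) = (-51.5 − j22.3)/(98.5 − j22.3), |Γ_s| = 0.556
VSWR = (1 + |Γ_s|)/(1 − |Γ_s|)

VSWR ≈ 3.5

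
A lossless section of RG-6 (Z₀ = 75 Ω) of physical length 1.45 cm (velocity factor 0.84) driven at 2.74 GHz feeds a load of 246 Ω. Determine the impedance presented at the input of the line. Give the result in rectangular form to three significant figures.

Z_in ≈ 31.4 − j42.9 Ω

λ = v/f = 0.84·c / 2.74 GHz = 0.092 m
βl = 2π·l/λ = 2π × 0.158 = 56.8°
tan(βl) = tan(56.8°) = 1.53
Z_in = Z_0·(Z_L + jZ_0·tanβl)/(Z_0 + jZ_L·tanβl)
     = 75·(246 + j114)/(75 + j375)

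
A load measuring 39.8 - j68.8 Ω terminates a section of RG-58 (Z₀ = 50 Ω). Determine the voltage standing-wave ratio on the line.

VSWR ≈ 4.19

Γ = (Z_L − Z_0)/(Z_L + Z_0) = (-10.2 − j68.8)/(89.8 − j68.8)
|Γ| = 69.6/113 = 0.615
VSWR = (1 + |Γ|)/(1 − |Γ|) = 1.61/0.385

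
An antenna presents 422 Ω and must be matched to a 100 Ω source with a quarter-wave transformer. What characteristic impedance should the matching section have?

Z_qwt ≈ 205 Ω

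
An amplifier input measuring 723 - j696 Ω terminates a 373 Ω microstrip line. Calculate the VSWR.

Γ = (Z_L − Z_0)/(Z_L + Z_0) = (350 − j696)/(1096 − j696)
|Γ| = 779/1300 = 0.6
VSWR = (1 + |Γ|)/(1 − |Γ|) = 1.6/0.4

VSWR ≈ 4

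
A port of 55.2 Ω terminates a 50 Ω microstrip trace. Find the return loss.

RL ≈ 26.1 dB

Γ = (55.2 − 50)/(55.2 + 50) = 0.0494
RL = −20·log₁₀|Γ| = −20·log₁₀(0.0494)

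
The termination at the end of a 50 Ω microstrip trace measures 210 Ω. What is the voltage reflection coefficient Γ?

Γ = (Z_L − Z_0)/(Z_L + Z_0) = (210 − 50)/(210 + 50) = 160/260

Γ = 0.615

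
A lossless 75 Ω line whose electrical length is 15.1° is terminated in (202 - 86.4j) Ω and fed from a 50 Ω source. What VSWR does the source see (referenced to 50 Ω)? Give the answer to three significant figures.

VSWR ≈ 4.46

tan(βl) = 0.27
Z_in = Z_0·(Z_L + jZ_0·tanβl)/(Z_0 + jZ_L·tanβl) = 96.5 − j104 Ω
Γ_s = (Z_in − Z_s)/(Z_in + Z_s) = (46.5 − j104)/(146 − j104), |Γ_s| = 0.634
VSWR = (1 + |Γ_s|)/(1 − |Γ_s|)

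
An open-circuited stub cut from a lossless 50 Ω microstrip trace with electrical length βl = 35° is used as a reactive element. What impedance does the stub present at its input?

tan(βl) = 0.7
For an open-circuited stub, Z_in = −jZ_0·cot(βl) = −jZ_0/tan(βl)

Z_in ≈ −j71.4 Ω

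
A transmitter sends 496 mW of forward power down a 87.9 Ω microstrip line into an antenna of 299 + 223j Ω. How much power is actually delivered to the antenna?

|Γ| = |(211.1 + j223)/(386.9 + j223)| = 0.688
|Γ|² = 0.473
P_refl = |Γ|²·P_inc = 235 mW, P_del = (1 − |Γ|²)·P_inc = 261 mW

P_delivered ≈ 261 mW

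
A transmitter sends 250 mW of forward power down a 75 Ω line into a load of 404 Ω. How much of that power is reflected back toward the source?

Γ = (404 − 75)/(404 + 75) = 0.687
|Γ|² = 0.472
P_refl = |Γ|²·P_inc = 118 mW, P_del = (1 − |Γ|²)·P_inc = 132 mW

P_reflected ≈ 118 mW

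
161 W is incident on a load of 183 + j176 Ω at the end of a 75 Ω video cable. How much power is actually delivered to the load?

P_delivered ≈ 90.6 W

|Γ| = |(108 + j176)/(258 + j176)| = 0.661
|Γ|² = 0.437
P_refl = |Γ|²·P_inc = 70.4 W, P_del = (1 − |Γ|²)·P_inc = 90.6 W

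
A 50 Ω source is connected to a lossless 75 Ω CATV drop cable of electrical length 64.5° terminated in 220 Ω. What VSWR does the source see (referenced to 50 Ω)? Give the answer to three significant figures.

tan(βl) = 2.1
Z_in = Z_0·(Z_L + jZ_0·tanβl)/(Z_0 + jZ_L·tanβl) = 30.6 − j30.8 Ω
Γ_s = (Z_in − Z_s)/(Z_in + Z_s) = (-19.4 − j30.8)/(80.6 − j30.8), |Γ_s| = 0.422
VSWR = (1 + |Γ_s|)/(1 − |Γ_s|)

VSWR ≈ 2.46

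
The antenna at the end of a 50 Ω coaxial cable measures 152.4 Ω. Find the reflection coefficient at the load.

Γ = 0.506

Γ = (Z_L − Z_0)/(Z_L + Z_0) = (152.4 − 50)/(152.4 + 50) = 102.4/202.4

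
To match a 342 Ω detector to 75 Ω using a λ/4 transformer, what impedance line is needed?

Z_qwt = √(Z_0·R_L) = √(75 × 342) = √25650

Z_qwt ≈ 160 Ω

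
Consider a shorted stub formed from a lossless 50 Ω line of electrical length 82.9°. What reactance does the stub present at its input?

X_in ≈ 401 Ω (inductive)

tan(βl) = 8.03
For a shorted stub, Z_in = jZ_0·tan(βl)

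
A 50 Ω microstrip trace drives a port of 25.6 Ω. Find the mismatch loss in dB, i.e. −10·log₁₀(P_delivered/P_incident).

mismatch loss ≈ 0.478 dB

Γ = (25.6 − 50)/(25.6 + 50) = -0.323
|Γ|² = 0.104, so P_del/P_inc = 1 − |Γ|² = 0.896
ML = −10·log₁₀(1 − |Γ|²)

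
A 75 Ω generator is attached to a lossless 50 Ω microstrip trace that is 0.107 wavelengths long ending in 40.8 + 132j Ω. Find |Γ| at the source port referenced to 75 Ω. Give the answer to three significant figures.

βl = 2π × 0.107 = 38.5°
tan(βl) = 0.796
Z_in = Z_0·(Z_L + jZ_0·tanβl)/(Z_0 + jZ_L·tanβl) = 40.8 − j132 Ω
Γ_s = (Z_in − Z_s)/(Z_in + Z_s) = (-34.2 − j132)/(116 − j132), |Γ_s| = 0.777

|Γ| ≈ 0.777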